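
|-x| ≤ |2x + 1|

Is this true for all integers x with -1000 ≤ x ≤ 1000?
Over all integers in [-1000, 1000], LHS − RHS is largest at x = -1, where it equals 0:
x = -1: LHS = |-(-1)| = |1| = 1, RHS = |2·(-1) + 1| = |-1| = 1; 1 ≤ 1 — holds
At the ends of the range:
x = -1000: LHS = |-(-1000)| = |1000| = 1000, RHS = |2·(-1000) + 1| = |-1999| = 1999; 1000 ≤ 1999 — holds
x = 1000: LHS = |-1000| = 1000, RHS = |2·1000 + 1| = |2001| = 2001; 1000 ≤ 2001 — holds
Hence LHS − RHS is never positive, i.e. LHS ≤ RHS throughout, so the relation holds for every integer in [-1000, 1000].

No counterexample exists.

Answer: True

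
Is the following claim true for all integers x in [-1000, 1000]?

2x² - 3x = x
The claim fails at x = 1:
x = 1: LHS = 2·1² - 3·1 = -1; -1 = 1 — FAILS

Because a single integer refutes it, the statement is false.

Answer: False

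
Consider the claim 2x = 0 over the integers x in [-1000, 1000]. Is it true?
The claim fails at x = 1:
x = 1: LHS = 2·1 = 2; 2 = 0 — FAILS

Because a single integer refutes it, the statement is false.

Answer: False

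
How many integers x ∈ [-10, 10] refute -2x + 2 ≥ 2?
Counterexamples in [-10, 10]: {1, 2, 3, 4, 5, 6, 7, 8, 9, 10}.

Counting them gives 10 values.

Answer: 10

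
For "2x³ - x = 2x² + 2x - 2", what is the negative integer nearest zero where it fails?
Testing negative integers from -1 downward:
x = -1: LHS = 2·(-1)³ - (-1) = -1, RHS = 2·(-1)² + 2·(-1) - 2 = -2; -1 = -2 — FAILS  ← closest negative counterexample to 0

Answer: x = -1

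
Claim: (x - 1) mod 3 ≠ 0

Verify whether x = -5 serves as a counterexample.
Substitute x = -5 into the relation:
x = -5: LHS = ((-5) - 1) mod 3 = (-6) mod 3 = 0; 0 ≠ 0 — FAILS

Since the claim fails at x = -5, this value is a counterexample.

Answer: Yes, x = -5 is a counterexample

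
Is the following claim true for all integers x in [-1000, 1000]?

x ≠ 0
The claim fails at x = 0:
x = 0: 0 ≠ 0 — FAILS

Because a single integer refutes it, the statement is false.

Answer: False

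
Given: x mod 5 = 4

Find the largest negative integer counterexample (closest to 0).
Testing negative integers from -1 downward:
x = -1: LHS = (-1) mod 5 = 4; 4 = 4 — holds
x = -2: LHS = (-2) mod 5 = 3; 3 = 4 — FAILS  ← closest negative counterexample to 0

Answer: x = -2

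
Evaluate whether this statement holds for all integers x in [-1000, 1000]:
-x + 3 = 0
The claim fails at x = 0:
x = 0: LHS = -0 + 3 = 3; 3 = 0 — FAILS

Because a single integer refutes it, the statement is false.

Answer: False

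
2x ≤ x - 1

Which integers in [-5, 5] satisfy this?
Holds for: {-5, -4, -3, -2, -1}
Fails for: {0, 1, 2, 3, 4, 5}

Answer: {-5, -4, -3, -2, -1}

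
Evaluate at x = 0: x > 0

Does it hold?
x = 0: 0 > 0 — FAILS

The relation fails at x = 0, so x = 0 is a counterexample.

Answer: No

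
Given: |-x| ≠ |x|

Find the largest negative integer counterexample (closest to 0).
Testing negative integers from -1 downward:
x = -1: LHS = |-(-1)| = |1| = 1, RHS = |-1| = 1; 1 ≠ 1 — FAILS  ← closest negative counterexample to 0

Answer: x = -1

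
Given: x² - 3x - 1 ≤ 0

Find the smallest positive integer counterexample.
Testing positive integers:
x = 1: LHS = 1² - 3·1 - 1 = -3; -3 ≤ 0 — holds
x = 2: LHS = 2² - 3·2 - 1 = -3; -3 ≤ 0 — holds
x = 3: LHS = 3² - 3·3 - 1 = -1; -1 ≤ 0 — holds
x = 4: LHS = 4² - 3·4 - 1 = 3; 3 ≤ 0 — FAILS  ← smallest positive counterexample

Answer: x = 4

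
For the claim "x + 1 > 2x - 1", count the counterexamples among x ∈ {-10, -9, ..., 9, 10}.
Counterexamples in [-10, 10]: {2, 3, 4, 5, 6, 7, 8, 9, 10}.

Counting them gives 9 values.

Answer: 9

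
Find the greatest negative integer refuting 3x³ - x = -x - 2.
Testing negative integers from -1 downward:
x = -1: LHS = 3·(-1)³ - (-1) = -2, RHS = -(-1) - 2 = -1; -2 = -1 — FAILS  ← closest negative counterexample to 0

Answer: x = -1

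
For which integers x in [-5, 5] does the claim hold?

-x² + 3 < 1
Holds for: {-5, -4, -3, -2, 2, 3, 4, 5}
Fails for: {-1, 0, 1}

Answer: {-5, -4, -3, -2, 2, 3, 4, 5}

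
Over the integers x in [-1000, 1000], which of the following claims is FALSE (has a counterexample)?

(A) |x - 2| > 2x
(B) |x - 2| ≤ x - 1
(A) x = 1: LHS = |1 - 2| = |-1| = 1, RHS = 2·1 = 2; 1 > 2 — FAILS
(B) x = 0: LHS = |0 - 2| = |-2| = 2, RHS = 0 - 1 = -1; 2 ≤ -1 — FAILS

Answer: Both A and B are false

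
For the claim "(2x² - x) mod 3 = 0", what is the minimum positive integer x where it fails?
Testing positive integers:
x = 1: LHS = (2·1² - 1) mod 3 = 1 mod 3 = 1; 1 = 0 — FAILS  ← smallest positive counterexample

Answer: x = 1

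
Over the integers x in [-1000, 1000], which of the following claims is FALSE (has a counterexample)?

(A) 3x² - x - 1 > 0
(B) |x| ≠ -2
(A) x = 0: LHS = 3·0² - 0 - 1 = -1; -1 > 0 — FAILS

(B) An absolute value is never negative, so the left side is ≥ 0 for every x, while the right side is -2. Tightest case in [-1000, 1000] is x = 0:
x = 0: LHS = |0| = 0; 0 ≠ -2 — holds
Hence LHS − RHS is never 0, i.e. the two sides are never equal, so the relation holds for every integer in [-1000, 1000].

Only (A) has a counterexample.

Answer: A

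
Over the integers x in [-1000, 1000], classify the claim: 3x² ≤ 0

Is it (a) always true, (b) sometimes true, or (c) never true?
Holds at x = 0: LHS = 3·0² = 0; 0 ≤ 0 — holds
Fails at x = 1: LHS = 3·1² = 3; 3 ≤ 0 — FAILS
It is satisfied by some integers in the range but not all.

Answer: Sometimes true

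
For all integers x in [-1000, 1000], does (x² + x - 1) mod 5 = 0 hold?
The claim fails at x = 0:
x = 0: LHS = (0² + 0 - 1) mod 5 = (-1) mod 5 = 4; 4 = 0 — FAILS

Because a single integer refutes it, the statement is false.

Answer: False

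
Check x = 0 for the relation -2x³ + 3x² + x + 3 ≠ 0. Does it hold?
x = 0: LHS = -2·0³ + 3·0² + 0 + 3 = 3; 3 ≠ 0 — holds

The relation is satisfied at x = 0.

Answer: Yes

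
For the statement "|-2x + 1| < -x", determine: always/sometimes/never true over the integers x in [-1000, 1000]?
Over all integers in [-1000, 1000], LHS − RHS is smallest at x = 0, where it equals 1:
x = 0: LHS = |-2·0 + 1| = |1| = 1, RHS = -0 = 0; 1 < 0 — FAILS
At the ends of the range:
x = -1000: LHS = |-2·(-1000) + 1| = |2001| = 2001, RHS = -(-1000) = 1000; 2001 < 1000 — FAILS
x = 1000: LHS = |-2·1000 + 1| = |-1999| = 1999; 1999 < -1000 — FAILS
Hence LHS − RHS is never negative, i.e. LHS ≥ RHS throughout, so the claimed relation (<) fails for every integer in [-1000, 1000].

No integer in the range satisfies it.

Answer: Never true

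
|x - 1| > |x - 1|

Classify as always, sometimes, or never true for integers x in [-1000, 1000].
Over all integers in [-1000, 1000], LHS − RHS is largest at x = 0, where it equals 0:
x = 0: LHS = |0 - 1| = |-1| = 1, RHS = |0 - 1| = |-1| = 1; 1 > 1 — FAILS
At the ends of the range:
x = -1000: LHS = |(-1000) - 1| = |-1001| = 1001, RHS = |(-1000) - 1| = |-1001| = 1001; 1001 > 1001 — FAILS
x = 1000: LHS = |1000 - 1| = |999| = 999, RHS = |1000 - 1| = |999| = 999; 999 > 999 — FAILS
Hence LHS − RHS is never positive, i.e. LHS ≤ RHS throughout, so the claimed relation (>) fails for every integer in [-1000, 1000].

No integer in the range satisfies it.

Answer: Never true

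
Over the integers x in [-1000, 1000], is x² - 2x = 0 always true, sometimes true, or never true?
Holds at x = 0: LHS = 0² - 2·0 = 0; 0 = 0 — holds
Fails at x = 1: LHS = 1² - 2·1 = -1; -1 = 0 — FAILS
It is satisfied by some integers in the range but not all.

Answer: Sometimes true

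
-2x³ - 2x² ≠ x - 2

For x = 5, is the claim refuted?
Substitute x = 5 into the relation:
x = 5: LHS = -2·5³ - 2·5² = -300, RHS = 5 - 2 = 3; -300 ≠ 3 — holds

The relation holds at x = 5, so it is not a counterexample.

Answer: No, x = 5 is not a counterexample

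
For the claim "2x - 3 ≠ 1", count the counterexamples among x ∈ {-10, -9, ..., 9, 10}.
Counterexamples in [-10, 10]: {2}.

Counting them gives 1 values.

Answer: 1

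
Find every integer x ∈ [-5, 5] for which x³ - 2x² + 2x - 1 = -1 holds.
Holds for: {0}
Fails for: {-5, -4, -3, -2, -1, 1, 2, 3, 4, 5}

Answer: {0}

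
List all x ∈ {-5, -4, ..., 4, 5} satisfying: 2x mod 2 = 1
For a polynomial with integer coefficients, its value mod 2 depends only on x mod 2, so it suffices to check one representative of each residue class, x = 0, 1:
x = 0: LHS = (2·0) mod 2 = 0 mod 2 = 0; 0 = 1 — FAILS
x = 1: LHS = (2·1) mod 2 = 2 mod 2 = 0; 0 = 1 — FAILS
The relation fails in every residue class, so the claimed relation (=) fails for every integer in [-5, 5].

Answer: None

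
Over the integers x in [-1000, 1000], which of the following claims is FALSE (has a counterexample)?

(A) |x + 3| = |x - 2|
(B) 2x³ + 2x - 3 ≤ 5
(A) x = 0: LHS = |0 + 3| = |3| = 3, RHS = |0 - 2| = |-2| = 2; 3 = 2 — FAILS
(B) x = 2: LHS = 2·2³ + 2·2 - 3 = 17; 17 ≤ 5 — FAILS

Answer: Both A and B are false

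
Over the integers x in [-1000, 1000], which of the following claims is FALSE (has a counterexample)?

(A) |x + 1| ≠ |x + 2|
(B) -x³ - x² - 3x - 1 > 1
(A) Track d = LHS − RHS over the integers in [-1000, 1000]. Equality would need d = 0, but d changes sign only between consecutive integers, jumping over 0:
x = -2: LHS = |(-2) + 1| = |-1| = 1, RHS = |(-2) + 2| = |0| = 0; 1 ≠ 0 — holds  (d = 1)
x = -1: LHS = |(-1) + 1| = |0| = 0, RHS = |(-1) + 2| = |1| = 1; 0 ≠ 1 — holds  (d = -1)
Away from these crossings d keeps a constant sign, and checking every integer in [-1000, 1000] confirms d ≠ 0 throughout. Hence the two sides are never equal, so the relation holds for every integer in [-1000, 1000].

(B) x = 0: LHS = -0³ - 0² - 3·0 - 1 = -1; -1 > 1 — FAILS

Only (B) has a counterexample.

Answer: B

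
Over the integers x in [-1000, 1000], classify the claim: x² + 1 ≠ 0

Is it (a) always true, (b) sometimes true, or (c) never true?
Over all integers in [-1000, 1000], LHS − RHS is always positive; it is smallest at x = 0, where it equals 1:
x = 0: LHS = 0² + 1 = 1; 1 ≠ 0 — holds
At the ends of the range:
x = -1000: LHS = (-1000)² + 1 = 1000001; 1000001 ≠ 0 — holds
x = 1000: LHS = 1000² + 1 = 1000001; 1000001 ≠ 0 — holds
Hence LHS − RHS is never 0, i.e. the two sides are never equal, so the relation holds for every integer in [-1000, 1000].

No counterexample exists.

Answer: Always true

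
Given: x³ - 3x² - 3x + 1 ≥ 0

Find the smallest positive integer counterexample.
Testing positive integers:
x = 1: LHS = 1³ - 3·1² - 3·1 + 1 = -4; -4 ≥ 0 — FAILS  ← smallest positive counterexample

Answer: x = 1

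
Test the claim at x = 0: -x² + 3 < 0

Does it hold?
x = 0: LHS = -0² + 3 = 3; 3 < 0 — FAILS

The relation fails at x = 0, so x = 0 is a counterexample.

Answer: No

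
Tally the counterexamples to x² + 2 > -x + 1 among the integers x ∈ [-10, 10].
Over all integers in [-10, 10], LHS − RHS is smallest at x = 0, where it equals 1:
x = 0: LHS = 0² + 2 = 2, RHS = -0 + 1 = 1; 2 > 1 — holds
At the ends of the range:
x = -10: LHS = (-10)² + 2 = 102, RHS = -(-10) + 1 = 11; 102 > 11 — holds
x = 10: LHS = 10² + 2 = 102, RHS = -10 + 1 = -9; 102 > -9 — holds
Hence LHS − RHS is never zero or negative, i.e. LHS > RHS throughout, so the relation holds for every integer in [-10, 10].

No counterexample appears in that range.

Answer: 0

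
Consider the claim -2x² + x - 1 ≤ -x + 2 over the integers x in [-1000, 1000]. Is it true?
Over all integers in [-1000, 1000], LHS − RHS is largest at x = 0, where it equals -3:
x = 0: LHS = -2·0² + 0 - 1 = -1, RHS = -0 + 2 = 2; -1 ≤ 2 — holds
At the ends of the range:
x = -1000: LHS = -2·(-1000)² + (-1000) - 1 = -2001001, RHS = -(-1000) + 2 = 1002; -2001001 ≤ 1002 — holds
x = 1000: LHS = -2·1000² + 1000 - 1 = -1999001, RHS = -1000 + 2 = -998; -1999001 ≤ -998 — holds
Hence LHS − RHS is never positive, i.e. LHS ≤ RHS throughout, so the relation holds for every integer in [-1000, 1000].

No counterexample exists.

Answer: True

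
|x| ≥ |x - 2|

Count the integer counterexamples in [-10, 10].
Counterexamples in [-10, 10]: {-10, -9, -8, -7, -6, -5, -4, -3, -2, -1, 0}.

Counting them gives 11 values.

Answer: 11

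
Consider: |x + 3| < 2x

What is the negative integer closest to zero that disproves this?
Testing negative integers from -1 downward:
x = -1: LHS = |(-1) + 3| = |2| = 2, RHS = 2·(-1) = -2; 2 < -2 — FAILS  ← closest negative counterexample to 0

Answer: x = -1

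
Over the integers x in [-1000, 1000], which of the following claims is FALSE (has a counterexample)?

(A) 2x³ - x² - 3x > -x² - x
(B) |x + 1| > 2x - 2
(A) x = 0: LHS = 2·0³ - 0² - 3·0 = 0, RHS = -0² - 0 = 0; 0 > 0 — FAILS
(B) x = 3: LHS = |3 + 1| = |4| = 4, RHS = 2·3 - 2 = 4; 4 > 4 — FAILS

Answer: Both A and B are false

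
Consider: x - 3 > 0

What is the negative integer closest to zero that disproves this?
Testing negative integers from -1 downward:
x = -1: LHS = (-1) - 3 = -4; -4 > 0 — FAILS  ← closest negative counterexample to 0

Answer: x = -1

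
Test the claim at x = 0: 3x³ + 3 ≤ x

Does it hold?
x = 0: LHS = 3·0³ + 3 = 3; 3 ≤ 0 — FAILS

The relation fails at x = 0, so x = 0 is a counterexample.

Answer: No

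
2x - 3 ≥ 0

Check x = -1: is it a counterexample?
Substitute x = -1 into the relation:
x = -1: LHS = 2·(-1) - 3 = -5; -5 ≥ 0 — FAILS

Since the claim fails at x = -1, this value is a counterexample.

Answer: Yes, x = -1 is a counterexample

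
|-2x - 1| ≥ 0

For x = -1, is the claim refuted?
Substitute x = -1 into the relation:
x = -1: LHS = |-2·(-1) - 1| = |1| = 1; 1 ≥ 0 — holds

The relation holds at x = -1, so it is not a counterexample.

Answer: No, x = -1 is not a counterexample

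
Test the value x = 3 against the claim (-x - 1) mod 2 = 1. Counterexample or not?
Substitute x = 3 into the relation:
x = 3: LHS = (-3 - 1) mod 2 = (-4) mod 2 = 0; 0 = 1 — FAILS

Since the claim fails at x = 3, this value is a counterexample.

Answer: Yes, x = 3 is a counterexample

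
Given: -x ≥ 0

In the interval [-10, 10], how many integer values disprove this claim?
Counterexamples in [-10, 10]: {1, 2, 3, 4, 5, 6, 7, 8, 9, 10}.

Counting them gives 10 values.

Answer: 10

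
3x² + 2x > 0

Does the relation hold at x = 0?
x = 0: LHS = 3·0² + 2·0 = 0; 0 > 0 — FAILS

The relation fails at x = 0, so x = 0 is a counterexample.

Answer: No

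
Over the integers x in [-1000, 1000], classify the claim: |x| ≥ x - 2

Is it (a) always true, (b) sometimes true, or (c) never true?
Over all integers in [-1000, 1000], LHS − RHS is smallest at x = 0, where it equals 2:
x = 0: LHS = |0| = 0, RHS = 0 - 2 = -2; 0 ≥ -2 — holds
At the ends of the range:
x = -1000: LHS = |-1000| = 1000, RHS = (-1000) - 2 = -1002; 1000 ≥ -1002 — holds
x = 1000: LHS = |1000| = 1000, RHS = 1000 - 2 = 998; 1000 ≥ 998 — holds
Hence LHS − RHS is never negative, i.e. LHS ≥ RHS throughout, so the relation holds for every integer in [-1000, 1000].

No counterexample exists.

Answer: Always true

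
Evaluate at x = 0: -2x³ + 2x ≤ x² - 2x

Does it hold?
x = 0: LHS = -2·0³ + 2·0 = 0, RHS = 0² - 2·0 = 0; 0 ≤ 0 — holds

The relation is satisfied at x = 0.

Answer: Yes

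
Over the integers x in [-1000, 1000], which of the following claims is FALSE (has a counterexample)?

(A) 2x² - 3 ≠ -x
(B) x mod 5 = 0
(A) x = 1: LHS = 2·1² - 3 = -1; -1 ≠ -1 — FAILS
(B) x = 1: LHS = 1 mod 5 = 1; 1 = 0 — FAILS

Answer: Both A and B are false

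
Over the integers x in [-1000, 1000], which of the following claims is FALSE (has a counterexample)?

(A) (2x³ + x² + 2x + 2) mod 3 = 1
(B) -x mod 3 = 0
(A) x = 0: LHS = (2·0³ + 0² + 2·0 + 2) mod 3 = 2 mod 3 = 2; 2 = 1 — FAILS
(B) x = 1: LHS = (-1) mod 3 = 2; 2 = 0 — FAILS

Answer: Both A and B are false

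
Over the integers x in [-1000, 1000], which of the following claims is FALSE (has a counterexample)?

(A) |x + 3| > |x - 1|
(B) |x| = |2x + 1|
(A) x = -1: LHS = |(-1) + 3| = |2| = 2, RHS = |(-1) - 1| = |-2| = 2; 2 > 2 — FAILS
(B) x = 0: LHS = |0| = 0, RHS = |2·0 + 1| = |1| = 1; 0 = 1 — FAILS

Answer: Both A and B are false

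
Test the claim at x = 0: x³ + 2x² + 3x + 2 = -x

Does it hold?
x = 0: LHS = 0³ + 2·0² + 3·0 + 2 = 2, RHS = -0 = 0; 2 = 0 — FAILS

The relation fails at x = 0, so x = 0 is a counterexample.

Answer: No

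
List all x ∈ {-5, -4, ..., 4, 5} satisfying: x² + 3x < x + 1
Holds for: {-2, -1, 0}
Fails for: {-5, -4, -3, 1, 2, 3, 4, 5}

Answer: {-2, -1, 0}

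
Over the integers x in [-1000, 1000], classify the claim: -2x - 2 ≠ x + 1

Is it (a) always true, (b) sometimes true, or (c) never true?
Holds at x = 0: LHS = -2·0 - 2 = -2, RHS = 0 + 1 = 1; -2 ≠ 1 — holds
Fails at x = -1: LHS = -2·(-1) - 2 = 0, RHS = (-1) + 1 = 0; 0 ≠ 0 — FAILS
It is satisfied by some integers in the range but not all.

Answer: Sometimes true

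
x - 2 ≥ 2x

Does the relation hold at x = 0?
x = 0: LHS = 0 - 2 = -2, RHS = 2·0 = 0; -2 ≥ 0 — FAILS

The relation fails at x = 0, so x = 0 is a counterexample.

Answer: No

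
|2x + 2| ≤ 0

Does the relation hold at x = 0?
x = 0: LHS = |2·0 + 2| = |2| = 2; 2 ≤ 0 — FAILS

The relation fails at x = 0, so x = 0 is a counterexample.

Answer: No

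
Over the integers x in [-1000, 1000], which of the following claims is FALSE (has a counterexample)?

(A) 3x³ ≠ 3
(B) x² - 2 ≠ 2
(A) x = 1: LHS = 3·1³ = 3; 3 ≠ 3 — FAILS
(B) x = 2: LHS = 2² - 2 = 2; 2 ≠ 2 — FAILS

Answer: Both A and B are false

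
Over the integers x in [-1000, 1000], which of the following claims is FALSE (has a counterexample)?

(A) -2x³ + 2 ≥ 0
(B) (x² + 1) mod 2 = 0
(A) x = 2: LHS = -2·2³ + 2 = -14; -14 ≥ 0 — FAILS
(B) x = 0: LHS = (0² + 1) mod 2 = 1 mod 2 = 1; 1 = 0 — FAILS

Answer: Both A and B are false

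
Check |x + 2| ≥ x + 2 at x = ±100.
x = 100: LHS = |100 + 2| = |102| = 102, RHS = 100 + 2 = 102; 102 ≥ 102 — holds
x = -100: LHS = |(-100) + 2| = |-98| = 98, RHS = (-100) + 2 = -98; 98 ≥ -98 — holds

Answer: Yes, holds for both x = 100 and x = -100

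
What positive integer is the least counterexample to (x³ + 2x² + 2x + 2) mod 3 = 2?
Testing positive integers:
x = 1: LHS = (1³ + 2·1² + 2·1 + 2) mod 3 = 7 mod 3 = 1; 1 = 2 — FAILS  ← smallest positive counterexample

Answer: x = 1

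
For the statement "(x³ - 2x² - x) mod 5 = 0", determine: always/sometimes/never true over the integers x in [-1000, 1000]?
Holds at x = 0: LHS = (0³ - 2·0² - 0) mod 5 = 0 mod 5 = 0; 0 = 0 — holds
Fails at x = 1: LHS = (1³ - 2·1² - 1) mod 5 = (-2) mod 5 = 3; 3 = 0 — FAILS
It is satisfied by some integers in the range but not all.

Answer: Sometimes true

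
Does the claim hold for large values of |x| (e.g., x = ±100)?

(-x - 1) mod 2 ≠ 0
x = 100: LHS = (-100 - 1) mod 2 = (-101) mod 2 = 1; 1 ≠ 0 — holds
x = -100: LHS = (-(-100) - 1) mod 2 = 99 mod 2 = 1; 1 ≠ 0 — holds

Answer: Yes, holds for both x = 100 and x = -100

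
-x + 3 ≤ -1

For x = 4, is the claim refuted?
Substitute x = 4 into the relation:
x = 4: LHS = -4 + 3 = -1; -1 ≤ -1 — holds

The claim holds here, so x = 4 is not a counterexample. (A counterexample exists elsewhere, e.g. x = 0.)

Answer: No, x = 4 is not a counterexample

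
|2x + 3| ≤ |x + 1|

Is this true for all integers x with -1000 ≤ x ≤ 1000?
The claim fails at x = 0:
x = 0: LHS = |2·0 + 3| = |3| = 3, RHS = |0 + 1| = |1| = 1; 3 ≤ 1 — FAILS

Because a single integer refutes it, the statement is false.

Answer: False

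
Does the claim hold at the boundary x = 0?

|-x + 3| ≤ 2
x = 0: LHS = |-0 + 3| = |3| = 3; 3 ≤ 2 — FAILS

The relation fails at x = 0, so x = 0 is a counterexample.

Answer: No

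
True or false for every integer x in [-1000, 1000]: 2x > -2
The claim fails at x = -1:
x = -1: LHS = 2·(-1) = -2; -2 > -2 — FAILS

Because a single integer refutes it, the statement is false.

Answer: False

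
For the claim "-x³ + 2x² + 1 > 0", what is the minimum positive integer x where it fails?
Testing positive integers:
x = 1: LHS = -1³ + 2·1² + 1 = 2; 2 > 0 — holds
x = 2: LHS = -2³ + 2·2² + 1 = 1; 1 > 0 — holds
x = 3: LHS = -3³ + 2·3² + 1 = -8; -8 > 0 — FAILS  ← smallest positive counterexample

Answer: x = 3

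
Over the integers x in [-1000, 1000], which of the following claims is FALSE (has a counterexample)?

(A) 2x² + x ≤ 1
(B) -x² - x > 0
(A) x = 1: LHS = 2·1² + 1 = 3; 3 ≤ 1 — FAILS
(B) x = 0: LHS = -0² - 0 = 0; 0 > 0 — FAILS

Answer: Both A and B are false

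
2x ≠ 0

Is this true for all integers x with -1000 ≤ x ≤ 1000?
The claim fails at x = 0:
x = 0: LHS = 2·0 = 0; 0 ≠ 0 — FAILS

Because a single integer refutes it, the statement is false.

Answer: False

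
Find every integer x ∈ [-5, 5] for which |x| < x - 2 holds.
Over all integers in [-5, 5], LHS − RHS is smallest at x = 0, where it equals 2:
x = 0: LHS = |0| = 0, RHS = 0 - 2 = -2; 0 < -2 — FAILS
At the ends of the range:
x = -5: LHS = |-5| = 5, RHS = (-5) - 2 = -7; 5 < -7 — FAILS
x = 5: LHS = |5| = 5, RHS = 5 - 2 = 3; 5 < 3 — FAILS
Hence LHS − RHS is never negative, i.e. LHS ≥ RHS throughout, so the claimed relation (<) fails for every integer in [-5, 5].

Answer: None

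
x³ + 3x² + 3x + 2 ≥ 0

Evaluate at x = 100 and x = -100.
x = 100: LHS = 100³ + 3·100² + 3·100 + 2 = 1030302; 1030302 ≥ 0 — holds
x = -100: LHS = (-100)³ + 3·(-100)² + 3·(-100) + 2 = -970298; -970298 ≥ 0 — FAILS

Answer: Partially: holds for x = 100, fails for x = -100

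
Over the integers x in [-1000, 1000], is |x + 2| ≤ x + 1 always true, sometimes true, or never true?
Over all integers in [-1000, 1000], LHS − RHS is smallest at x = 0, where it equals 1:
x = 0: LHS = |0 + 2| = |2| = 2, RHS = 0 + 1 = 1; 2 ≤ 1 — FAILS
At the ends of the range:
x = -1000: LHS = |(-1000) + 2| = |-998| = 998, RHS = (-1000) + 1 = -999; 998 ≤ -999 — FAILS
x = 1000: LHS = |1000 + 2| = |1002| = 1002, RHS = 1000 + 1 = 1001; 1002 ≤ 1001 — FAILS
Hence LHS − RHS is never zero or negative, i.e. LHS > RHS throughout, so the claimed relation (≤) fails for every integer in [-1000, 1000].

No integer in the range satisfies it.

Answer: Never true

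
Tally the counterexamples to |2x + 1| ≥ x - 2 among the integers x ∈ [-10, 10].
Over all integers in [-10, 10], LHS − RHS is smallest at x = 0, where it equals 3:
x = 0: LHS = |2·0 + 1| = |1| = 1, RHS = 0 - 2 = -2; 1 ≥ -2 — holds
At the ends of the range:
x = -10: LHS = |2·(-10) + 1| = |-19| = 19, RHS = (-10) - 2 = -12; 19 ≥ -12 — holds
x = 10: LHS = |2·10 + 1| = |21| = 21, RHS = 10 - 2 = 8; 21 ≥ 8 — holds
Hence LHS − RHS is never negative, i.e. LHS ≥ RHS throughout, so the relation holds for every integer in [-10, 10].

No counterexample appears in that range.

Answer: 0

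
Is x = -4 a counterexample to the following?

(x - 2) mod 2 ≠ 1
Substitute x = -4 into the relation:
x = -4: LHS = ((-4) - 2) mod 2 = (-6) mod 2 = 0; 0 ≠ 1 — holds

The claim holds here, so x = -4 is not a counterexample. (A counterexample exists elsewhere, e.g. x = 1.)

Answer: No, x = -4 is not a counterexample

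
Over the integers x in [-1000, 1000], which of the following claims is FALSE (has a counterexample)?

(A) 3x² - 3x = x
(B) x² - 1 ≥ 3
(A) x = 1: LHS = 3·1² - 3·1 = 0; 0 = 1 — FAILS
(B) x = 0: LHS = 0² - 1 = -1; -1 ≥ 3 — FAILS

Answer: Both A and B are false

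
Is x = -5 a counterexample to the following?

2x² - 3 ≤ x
Substitute x = -5 into the relation:
x = -5: LHS = 2·(-5)² - 3 = 47; 47 ≤ -5 — FAILS

Since the claim fails at x = -5, this value is a counterexample.

Answer: Yes, x = -5 is a counterexample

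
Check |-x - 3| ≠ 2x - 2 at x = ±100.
x = 100: LHS = |-100 - 3| = |-103| = 103, RHS = 2·100 - 2 = 198; 103 ≠ 198 — holds
x = -100: LHS = |-(-100) - 3| = |97| = 97, RHS = 2·(-100) - 2 = -202; 97 ≠ -202 — holds

Answer: Yes, holds for both x = 100 and x = -100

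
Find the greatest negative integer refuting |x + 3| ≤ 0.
Testing negative integers from -1 downward:
x = -1: LHS = |(-1) + 3| = |2| = 2; 2 ≤ 0 — FAILS  ← closest negative counterexample to 0

Answer: x = -1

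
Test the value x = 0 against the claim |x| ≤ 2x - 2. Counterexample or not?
Substitute x = 0 into the relation:
x = 0: LHS = |0| = 0, RHS = 2·0 - 2 = -2; 0 ≤ -2 — FAILS

Since the claim fails at x = 0, this value is a counterexample.

Answer: Yes, x = 0 is a counterexample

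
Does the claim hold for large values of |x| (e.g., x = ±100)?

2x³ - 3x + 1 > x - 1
x = 100: LHS = 2·100³ - 3·100 + 1 = 1999701, RHS = 100 - 1 = 99; 1999701 > 99 — holds
x = -100: LHS = 2·(-100)³ - 3·(-100) + 1 = -1999699, RHS = (-100) - 1 = -101; -1999699 > -101 — FAILS

Answer: Partially: holds for x = 100, fails for x = -100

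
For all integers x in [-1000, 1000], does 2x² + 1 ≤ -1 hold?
The claim fails at x = 0:
x = 0: LHS = 2·0² + 1 = 1; 1 ≤ -1 — FAILS

Because a single integer refutes it, the statement is false.

Answer: False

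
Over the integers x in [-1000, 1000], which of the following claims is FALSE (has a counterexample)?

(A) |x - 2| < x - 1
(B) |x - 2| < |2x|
(A) x = 0: LHS = |0 - 2| = |-2| = 2, RHS = 0 - 1 = -1; 2 < -1 — FAILS
(B) x = 0: LHS = |0 - 2| = |-2| = 2, RHS = |2·0| = |0| = 0; 2 < 0 — FAILS

Answer: Both A and B are false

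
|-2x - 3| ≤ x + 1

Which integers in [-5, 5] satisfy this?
Over all integers in [-5, 5], LHS − RHS is smallest at x = -1, where it equals 1:
x = -1: LHS = |-2·(-1) - 3| = |-1| = 1, RHS = (-1) + 1 = 0; 1 ≤ 0 — FAILS
At the ends of the range:
x = -5: LHS = |-2·(-5) - 3| = |7| = 7, RHS = (-5) + 1 = -4; 7 ≤ -4 — FAILS
x = 5: LHS = |-2·5 - 3| = |-13| = 13, RHS = 5 + 1 = 6; 13 ≤ 6 — FAILS
Hence LHS − RHS is never zero or negative, i.e. LHS > RHS throughout, so the claimed relation (≤) fails for every integer in [-5, 5].

Answer: None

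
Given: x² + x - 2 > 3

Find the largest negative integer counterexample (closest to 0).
Testing negative integers from -1 downward:
x = -1: LHS = (-1)² + (-1) - 2 = -2; -2 > 3 — FAILS  ← closest negative counterexample to 0

Answer: x = -1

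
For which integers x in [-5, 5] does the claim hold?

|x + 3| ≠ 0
Holds for: {-5, -4, -2, -1, 0, 1, 2, 3, 4, 5}
Fails for: {-3}

Answer: {-5, -4, -2, -1, 0, 1, 2, 3, 4, 5}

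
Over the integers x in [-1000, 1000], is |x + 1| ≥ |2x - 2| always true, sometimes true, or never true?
Holds at x = 1: LHS = |1 + 1| = |2| = 2, RHS = |2·1 - 2| = |0| = 0; 2 ≥ 0 — holds
Fails at x = 0: LHS = |0 + 1| = |1| = 1, RHS = |2·0 - 2| = |-2| = 2; 1 ≥ 2 — FAILS
It is satisfied by some integers in the range but not all.

Answer: Sometimes true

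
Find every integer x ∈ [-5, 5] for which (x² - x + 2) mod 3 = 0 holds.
For a polynomial with integer coefficients, its value mod 3 depends only on x mod 3, so it suffices to check one representative of each residue class, x = 0, 1, 2:
x = 0: LHS = (0² - 0 + 2) mod 3 = 2 mod 3 = 2; 2 = 0 — FAILS
x = 1: LHS = (1² - 1 + 2) mod 3 = 2 mod 3 = 2; 2 = 0 — FAILS
x = 2: LHS = (2² - 2 + 2) mod 3 = 4 mod 3 = 1; 1 = 0 — FAILS
The relation fails in every residue class, so the claimed relation (=) fails for every integer in [-5, 5].

Answer: None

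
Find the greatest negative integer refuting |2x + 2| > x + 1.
Testing negative integers from -1 downward:
x = -1: LHS = |2·(-1) + 2| = |0| = 0, RHS = (-1) + 1 = 0; 0 > 0 — FAILS  ← closest negative counterexample to 0

Answer: x = -1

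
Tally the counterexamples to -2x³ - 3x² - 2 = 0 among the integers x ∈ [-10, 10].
Counterexamples in [-10, 10]: {-10, -9, -8, -7, -6, -5, -4, -3, -2, -1, 0, 1, 2, 3, 4, 5, 6, 7, 8, 9, 10}.

Counting them gives 21 values.

Answer: 21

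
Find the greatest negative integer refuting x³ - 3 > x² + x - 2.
Testing negative integers from -1 downward:
x = -1: LHS = (-1)³ - 3 = -4, RHS = (-1)² + (-1) - 2 = -2; -4 > -2 — FAILS  ← closest negative counterexample to 0

Answer: x = -1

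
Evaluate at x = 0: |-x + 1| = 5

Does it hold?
x = 0: LHS = |-0 + 1| = |1| = 1; 1 = 5 — FAILS

The relation fails at x = 0, so x = 0 is a counterexample.

Answer: No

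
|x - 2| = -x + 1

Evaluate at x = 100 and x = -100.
x = 100: LHS = |100 - 2| = |98| = 98, RHS = -100 + 1 = -99; 98 = -99 — FAILS
x = -100: LHS = |(-100) - 2| = |-102| = 102, RHS = -(-100) + 1 = 101; 102 = 101 — FAILS

Answer: No, fails for both x = 100 and x = -100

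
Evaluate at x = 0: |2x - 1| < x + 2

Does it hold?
x = 0: LHS = |2·0 - 1| = |-1| = 1, RHS = 0 + 2 = 2; 1 < 2 — holds

The relation is satisfied at x = 0.

Answer: Yes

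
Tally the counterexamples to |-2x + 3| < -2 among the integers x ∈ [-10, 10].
Counterexamples in [-10, 10]: {-10, -9, -8, -7, -6, -5, -4, -3, -2, -1, 0, 1, 2, 3, 4, 5, 6, 7, 8, 9, 10}.

Counting them gives 21 values.

Answer: 21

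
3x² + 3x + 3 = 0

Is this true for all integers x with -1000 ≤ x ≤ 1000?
The claim fails at x = 0:
x = 0: LHS = 3·0² + 3·0 + 3 = 3; 3 = 0 — FAILS

Because a single integer refutes it, the statement is false.

Answer: False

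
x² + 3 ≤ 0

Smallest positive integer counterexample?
Testing positive integers:
x = 1: LHS = 1² + 3 = 4; 4 ≤ 0 — FAILS  ← smallest positive counterexample

Answer: x = 1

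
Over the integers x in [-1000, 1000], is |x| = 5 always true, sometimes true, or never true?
Holds at x = 5: LHS = |5| = 5; 5 = 5 — holds
Fails at x = 0: LHS = |0| = 0; 0 = 5 — FAILS
It is satisfied by some integers in the range but not all.

Answer: Sometimes true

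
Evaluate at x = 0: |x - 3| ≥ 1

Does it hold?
x = 0: LHS = |0 - 3| = |-3| = 3; 3 ≥ 1 — holds

The relation is satisfied at x = 0.

Answer: Yes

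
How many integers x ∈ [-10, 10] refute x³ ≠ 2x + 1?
Counterexamples in [-10, 10]: {-1}.

Counting them gives 1 values.

Answer: 1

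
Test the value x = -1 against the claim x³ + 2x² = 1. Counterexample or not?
Substitute x = -1 into the relation:
x = -1: LHS = (-1)³ + 2·(-1)² = 1; 1 = 1 — holds

The claim holds here, so x = -1 is not a counterexample. (A counterexample exists elsewhere, e.g. x = 0.)

Answer: No, x = -1 is not a counterexample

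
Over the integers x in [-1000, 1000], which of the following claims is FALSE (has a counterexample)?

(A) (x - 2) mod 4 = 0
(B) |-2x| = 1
(A) x = 0: LHS = (0 - 2) mod 4 = (-2) mod 4 = 2; 2 = 0 — FAILS
(B) x = 0: LHS = |-2·0| = |0| = 0; 0 = 1 — FAILS

Answer: Both A and B are false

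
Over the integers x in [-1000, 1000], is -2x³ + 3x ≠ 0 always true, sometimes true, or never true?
Holds at x = 1: LHS = -2·1³ + 3·1 = 1; 1 ≠ 0 — holds
Fails at x = 0: LHS = -2·0³ + 3·0 = 0; 0 ≠ 0 — FAILS
It is satisfied by some integers in the range but not all.

Answer: Sometimes true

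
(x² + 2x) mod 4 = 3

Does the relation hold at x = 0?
x = 0: LHS = (0² + 2·0) mod 4 = 0 mod 4 = 0; 0 = 3 — FAILS

The relation fails at x = 0, so x = 0 is a counterexample.

Answer: No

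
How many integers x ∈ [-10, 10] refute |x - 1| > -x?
Over all integers in [-10, 10], LHS − RHS is smallest at x = 0, where it equals 1:
x = 0: LHS = |0 - 1| = |-1| = 1, RHS = -0 = 0; 1 > 0 — holds
At the ends of the range:
x = -10: LHS = |(-10) - 1| = |-11| = 11, RHS = -(-10) = 10; 11 > 10 — holds
x = 10: LHS = |10 - 1| = |9| = 9; 9 > -10 — holds
Hence LHS − RHS is never zero or negative, i.e. LHS > RHS throughout, so the relation holds for every integer in [-10, 10].

No counterexample appears in that range.

Answer: 0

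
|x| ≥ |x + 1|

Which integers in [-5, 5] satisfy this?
Holds for: {-5, -4, -3, -2, -1}
Fails for: {0, 1, 2, 3, 4, 5}

Answer: {-5, -4, -3, -2, -1}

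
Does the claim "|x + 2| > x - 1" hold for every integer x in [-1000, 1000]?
Over all integers in [-1000, 1000], LHS − RHS is smallest at x = 0, where it equals 3:
x = 0: LHS = |0 + 2| = |2| = 2, RHS = 0 - 1 = -1; 2 > -1 — holds
At the ends of the range:
x = -1000: LHS = |(-1000) + 2| = |-998| = 998, RHS = (-1000) - 1 = -1001; 998 > -1001 — holds
x = 1000: LHS = |1000 + 2| = |1002| = 1002, RHS = 1000 - 1 = 999; 1002 > 999 — holds
Hence LHS − RHS is never zero or negative, i.e. LHS > RHS throughout, so the relation holds for every integer in [-1000, 1000].

No counterexample exists.

Answer: True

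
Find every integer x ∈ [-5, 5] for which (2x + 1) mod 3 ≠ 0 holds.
Holds for: {-4, -3, -1, 0, 2, 3, 5}
Fails for: {-5, -2, 1, 4}

Answer: {-4, -3, -1, 0, 2, 3, 5}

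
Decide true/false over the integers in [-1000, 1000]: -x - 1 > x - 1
The claim fails at x = 0:
x = 0: LHS = -0 - 1 = -1, RHS = 0 - 1 = -1; -1 > -1 — FAILS

Because a single integer refutes it, the statement is false.

Answer: False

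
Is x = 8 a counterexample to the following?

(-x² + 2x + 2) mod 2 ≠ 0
Substitute x = 8 into the relation:
x = 8: LHS = (-8² + 2·8 + 2) mod 2 = (-46) mod 2 = 0; 0 ≠ 0 — FAILS

Since the claim fails at x = 8, this value is a counterexample.

Answer: Yes, x = 8 is a counterexample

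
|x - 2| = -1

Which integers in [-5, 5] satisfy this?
An absolute value is never negative, so the left side is ≥ 0 for every x, while the right side is -1. Tightest case in [-5, 5] is x = 2:
x = 2: LHS = |2 - 2| = |0| = 0; 0 = -1 — FAILS
Hence LHS − RHS is never 0, i.e. the two sides are never equal, so the claimed relation (=) fails for every integer in [-5, 5].

Answer: None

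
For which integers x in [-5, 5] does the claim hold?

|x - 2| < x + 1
Holds for: {1, 2, 3, 4, 5}
Fails for: {-5, -4, -3, -2, -1, 0}

Answer: {1, 2, 3, 4, 5}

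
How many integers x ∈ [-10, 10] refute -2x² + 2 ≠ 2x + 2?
Counterexamples in [-10, 10]: {-1, 0}.

Counting them gives 2 values.

Answer: 2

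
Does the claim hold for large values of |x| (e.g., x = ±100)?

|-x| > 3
x = 100: LHS = |-100| = 100; 100 > 3 — holds
x = -100: LHS = |-(-100)| = |100| = 100; 100 > 3 — holds

Answer: Yes, holds for both x = 100 and x = -100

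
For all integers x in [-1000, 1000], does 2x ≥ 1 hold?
The claim fails at x = 0:
x = 0: LHS = 2·0 = 0; 0 ≥ 1 — FAILS

Because a single integer refutes it, the statement is false.

Answer: False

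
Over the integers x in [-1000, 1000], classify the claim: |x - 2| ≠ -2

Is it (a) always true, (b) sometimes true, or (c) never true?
An absolute value is never negative, so the left side is ≥ 0 for every x, while the right side is -2. Tightest case in [-1000, 1000] is x = 2:
x = 2: LHS = |2 - 2| = |0| = 0; 0 ≠ -2 — holds
Hence LHS − RHS is never 0, i.e. the two sides are never equal, so the relation holds for every integer in [-1000, 1000].

No counterexample exists.

Answer: Always true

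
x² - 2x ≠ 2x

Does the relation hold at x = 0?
x = 0: LHS = 0² - 2·0 = 0, RHS = 2·0 = 0; 0 ≠ 0 — FAILS

The relation fails at x = 0, so x = 0 is a counterexample.

Answer: No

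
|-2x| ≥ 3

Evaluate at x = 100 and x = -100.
x = 100: LHS = |-2·100| = |-200| = 200; 200 ≥ 3 — holds
x = -100: LHS = |-2·(-100)| = |200| = 200; 200 ≥ 3 — holds

Answer: Yes, holds for both x = 100 and x = -100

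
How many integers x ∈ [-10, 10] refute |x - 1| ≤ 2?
Counterexamples in [-10, 10]: {-10, -9, -8, -7, -6, -5, -4, -3, -2, 4, 5, 6, 7, 8, 9, 10}.

Counting them gives 16 values.

Answer: 16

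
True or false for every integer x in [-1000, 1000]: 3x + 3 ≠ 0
The claim fails at x = -1:
x = -1: LHS = 3·(-1) + 3 = 0; 0 ≠ 0 — FAILS

Because a single integer refutes it, the statement is false.

Answer: False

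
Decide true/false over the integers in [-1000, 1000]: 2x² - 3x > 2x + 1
The claim fails at x = 0:
x = 0: LHS = 2·0² - 3·0 = 0, RHS = 2·0 + 1 = 1; 0 > 1 — FAILS

Because a single integer refutes it, the statement is false.

Answer: False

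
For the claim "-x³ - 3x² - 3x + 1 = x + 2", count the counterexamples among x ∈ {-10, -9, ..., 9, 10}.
Counterexamples in [-10, 10]: {-10, -9, -8, -7, -6, -5, -4, -3, -2, -1, 0, 1, 2, 3, 4, 5, 6, 7, 8, 9, 10}.

Counting them gives 21 values.

Answer: 21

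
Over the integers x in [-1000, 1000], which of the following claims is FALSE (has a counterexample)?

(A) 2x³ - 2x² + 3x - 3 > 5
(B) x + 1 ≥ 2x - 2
(A) x = 0: LHS = 2·0³ - 2·0² + 3·0 - 3 = -3; -3 > 5 — FAILS
(B) x = 4: LHS = 4 + 1 = 5, RHS = 2·4 - 2 = 6; 5 ≥ 6 — FAILS

Answer: Both A and B are false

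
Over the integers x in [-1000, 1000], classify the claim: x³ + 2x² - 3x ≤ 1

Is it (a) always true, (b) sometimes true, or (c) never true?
Holds at x = 0: LHS = 0³ + 2·0² - 3·0 = 0; 0 ≤ 1 — holds
Fails at x = -1: LHS = (-1)³ + 2·(-1)² - 3·(-1) = 4; 4 ≤ 1 — FAILS
It is satisfied by some integers in the range but not all.

Answer: Sometimes true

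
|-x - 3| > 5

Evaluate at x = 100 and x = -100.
x = 100: LHS = |-100 - 3| = |-103| = 103; 103 > 5 — holds
x = -100: LHS = |-(-100) - 3| = |97| = 97; 97 > 5 — holds

Answer: Yes, holds for both x = 100 and x = -100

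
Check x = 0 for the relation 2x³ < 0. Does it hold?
x = 0: LHS = 2·0³ = 0; 0 < 0 — FAILS

The relation fails at x = 0, so x = 0 is a counterexample.

Answer: No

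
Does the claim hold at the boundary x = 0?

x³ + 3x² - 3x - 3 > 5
x = 0: LHS = 0³ + 3·0² - 3·0 - 3 = -3; -3 > 5 — FAILS

The relation fails at x = 0, so x = 0 is a counterexample.

Answer: No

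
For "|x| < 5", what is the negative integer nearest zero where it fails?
Testing negative integers from -1 downward:
x = -1: LHS = |-1| = 1; 1 < 5 — holds
x = -2: LHS = |-2| = 2; 2 < 5 — holds
x = -3: LHS = |-3| = 3; 3 < 5 — holds
x = -4: LHS = |-4| = 4; 4 < 5 — holds
x = -5: LHS = |-5| = 5; 5 < 5 — FAILS  ← closest negative counterexample to 0

Answer: x = -5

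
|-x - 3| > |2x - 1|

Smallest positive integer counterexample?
Testing positive integers:
x = 1: LHS = |-1 - 3| = |-4| = 4, RHS = |2·1 - 1| = |1| = 1; 4 > 1 — holds
x = 2: LHS = |-2 - 3| = |-5| = 5, RHS = |2·2 - 1| = |3| = 3; 5 > 3 — holds
x = 3: LHS = |-3 - 3| = |-6| = 6, RHS = |2·3 - 1| = |5| = 5; 6 > 5 — holds
x = 4: LHS = |-4 - 3| = |-7| = 7, RHS = |2·4 - 1| = |7| = 7; 7 > 7 — FAILS  ← smallest positive counterexample

Answer: x = 4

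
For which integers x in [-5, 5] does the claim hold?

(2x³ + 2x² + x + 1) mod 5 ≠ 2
Holds for: {-5, -4, -2, -1, 0, 1, 3, 4, 5}
Fails for: {-3, 2}

Answer: {-5, -4, -2, -1, 0, 1, 3, 4, 5}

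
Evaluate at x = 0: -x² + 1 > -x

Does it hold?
x = 0: LHS = -0² + 1 = 1, RHS = -0 = 0; 1 > 0 — holds

The relation is satisfied at x = 0.

Answer: Yes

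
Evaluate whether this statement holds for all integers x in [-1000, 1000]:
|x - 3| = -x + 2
The claim fails at x = 0:
x = 0: LHS = |0 - 3| = |-3| = 3, RHS = -0 + 2 = 2; 3 = 2 — FAILS

Because a single integer refutes it, the statement is false.

Answer: False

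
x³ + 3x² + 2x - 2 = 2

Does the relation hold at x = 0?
x = 0: LHS = 0³ + 3·0² + 2·0 - 2 = -2; -2 = 2 — FAILS

The relation fails at x = 0, so x = 0 is a counterexample.

Answer: No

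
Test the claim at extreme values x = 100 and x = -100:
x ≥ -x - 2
x = 100: RHS = -100 - 2 = -102; 100 ≥ -102 — holds
x = -100: RHS = -(-100) - 2 = 98; -100 ≥ 98 — FAILS

Answer: Partially: holds for x = 100, fails for x = -100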